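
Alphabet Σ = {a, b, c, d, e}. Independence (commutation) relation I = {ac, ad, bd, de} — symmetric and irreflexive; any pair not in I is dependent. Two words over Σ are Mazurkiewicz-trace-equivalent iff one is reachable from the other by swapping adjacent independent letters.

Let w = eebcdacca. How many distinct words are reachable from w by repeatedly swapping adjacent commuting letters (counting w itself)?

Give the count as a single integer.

15

piece 0:e — minimal
piece 1:e rests on {0:e}
piece 2:b rests on {1:e}
piece 3:c rests on {2:b}
piece 4:d rests on {3:c}
piece 5:a rests on {2:b}
piece 6:c rests on {4:d}
piece 7:c rests on {6:c}
piece 8:a rests on {5:a}
minimal pieces: {0:e}
ways to finish when only these pieces remain (= sum over removing one remaining piece with nothing left below it):
  1 left: {7}→1  {8}→1
  2 left: {5,8}→1  {6,7}→1  {7,8}→2
  3 left: {4,6,7}→1  {5,7,8}→3  {6,7,8}→3
  4 left: {3,4,6,7}→1  {4,6,7,8}→4  {5,6,7,8}→6
  5 left: {3,4,6,7,8}→5  {4,5,6,7,8}→10
  6 left: {3,4,5,6,7,8}→15
  7 left: {2,3,4,5,6,7,8}→15
  placing 0:e first → 15 extensions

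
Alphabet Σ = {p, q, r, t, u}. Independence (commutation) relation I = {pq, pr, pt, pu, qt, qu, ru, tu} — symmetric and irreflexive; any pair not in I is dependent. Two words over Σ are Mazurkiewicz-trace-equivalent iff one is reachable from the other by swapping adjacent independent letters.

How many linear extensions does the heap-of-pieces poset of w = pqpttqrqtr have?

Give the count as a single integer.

#0=p has no predecessor
#1=q has no predecessor
#2=p depends on [0:p]
#3=t has no predecessor
#4=t depends on [3:t]
#5=q depends on [1:q]
#6=r depends on [4:t, 5:q]
#7=q depends on [6:r]
#8=t depends on [6:r]
#9=r depends on [7:q, 8:t]
sources: [0:p, 1:q, 3:t]
N(rest) = Σ N(rest − s) over sources s of rest; N(one piece) = 1:
  size 1 → [2]=1  [9]=1
  size 2 → [0,2]=1  [2,9]=2  [7,9]=1  [8,9]=1
  size 3 → [0,2,9]=3  [2,7,9]=3  [2,8,9]=3  [7,8,9]=2
  size 4 → [0,2,7,9]=6  [0,2,8,9]=6  [2,7,8,9]=8  [6,7,8,9]=2
  size 5 → [0,2,7,8,9]=20  [2,6,7,8,9]=10  [4,6,7,8,9]=2  [5,6,7,8,9]=2
  size 6 → [0,2,6,7,8,9]=30  [1,5,6,7,8,9]=2  [2,4,6,7,8,9]=12  [2,5,6,7,8,9]=12  [3,4,6,7,8,9]=2  [4,5,6,7,8,9]=4
  size 7 → [0,2,4,6,7,8,9]=42  [0,2,5,6,7,8,9]=42  [1,2,5,6,7,8,9]=14  [1,4,5,6,7,8,9]=6  [2,3,4,6,7,8,9]=14  [2,4,5,6,7,8,9]=28  [3,4,5,6,7,8,9]=6
  size 8 → [0,1,2,5,6,7,8,9]=56  [0,2,3,4,6,7,8,9]=56  [0,2,4,5,6,7,8,9]=112  [1,2,4,5,6,7,8,9]=48  [1,3,4,5,6,7,8,9]=12  [2,3,4,5,6,7,8,9]=48
  first=0(p) contributes 108
  first=1(q) contributes 216
  first=3(t) contributes 216
|[w]| = 540

540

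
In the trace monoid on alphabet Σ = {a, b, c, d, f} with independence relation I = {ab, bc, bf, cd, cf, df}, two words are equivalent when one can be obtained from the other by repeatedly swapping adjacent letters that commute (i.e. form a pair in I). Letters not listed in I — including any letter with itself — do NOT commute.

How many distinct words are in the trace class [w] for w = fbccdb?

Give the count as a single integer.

60

piece 0:f — minimal
piece 1:b — minimal
piece 2:c — minimal
piece 3:c rests on {2:c}
piece 4:d rests on {1:b}
piece 5:b rests on {4:d}
minimal pieces: {0:f, 1:b, 2:c}
ways to finish when only these pieces remain (= sum over removing one remaining piece with nothing left below it):
  1 left: {0}→1  {3}→1  {5}→1
  2 left: {0,3}→2  {0,5}→2  {2,3}→1  {3,5}→2  {4,5}→1
  3 left: {0,2,3}→3  {0,3,5}→6  {0,4,5}→3  {1,4,5}→1  {2,3,5}→3  {3,4,5}→3
  4 left: {0,1,4,5}→4  {0,2,3,5}→12  {0,3,4,5}→12  {1,3,4,5}→4  {2,3,4,5}→6
  placing 0:f first → 10 extensions
  placing 1:b first → 30 extensions
  placing 2:c first → 20 extensions
total linear extensions = 60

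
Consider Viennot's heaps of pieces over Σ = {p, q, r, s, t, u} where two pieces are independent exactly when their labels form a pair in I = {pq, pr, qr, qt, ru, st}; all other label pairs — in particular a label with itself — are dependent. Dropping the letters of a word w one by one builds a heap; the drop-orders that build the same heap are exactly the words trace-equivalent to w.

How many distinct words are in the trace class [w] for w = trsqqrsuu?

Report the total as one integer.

#0=t has no predecessor
#1=r depends on [0:t]
#2=s depends on [1:r]
#3=q depends on [2:s]
#4=q depends on [3:q]
#5=r depends on [2:s]
#6=s depends on [4:q, 5:r]
#7=u depends on [6:s]
#8=u depends on [7:u]
sources: [0:t]
N(rest) = Σ N(rest − s) over sources s of rest; N(one piece) = 1:
  size 1 → [8]=1
  size 2 → [7,8]=1
  size 3 → [6,7,8]=1
  size 4 → [4,6,7,8]=1  [5,6,7,8]=1
  size 5 → [3,4,6,7,8]=1  [4,5,6,7,8]=2
  size 6 → [3,4,5,6,7,8]=3
  size 7 → [2,3,4,5,6,7,8]=3
  first=0(t) contributes 3

3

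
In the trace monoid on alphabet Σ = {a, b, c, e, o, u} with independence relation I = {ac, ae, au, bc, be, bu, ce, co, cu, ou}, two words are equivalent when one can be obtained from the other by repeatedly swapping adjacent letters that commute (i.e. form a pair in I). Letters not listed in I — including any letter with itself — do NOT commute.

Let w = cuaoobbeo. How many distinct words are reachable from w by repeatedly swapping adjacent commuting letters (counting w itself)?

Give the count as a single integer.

135

#0=c has no predecessor
#1=u has no predecessor
#2=a has no predecessor
#3=o depends on [2:a]
#4=o depends on [3:o]
#5=b depends on [4:o]
#6=b depends on [5:b]
#7=e depends on [1:u, 4:o]
#8=o depends on [6:b, 7:e]
sources: [0:c, 1:u, 2:a]
N(rest) = Σ N(rest − s) over sources s of rest; N(one piece) = 1:
  size 1 → [0]=1  [8]=1
  size 2 → [0,8]=2  [6,8]=1  [7,8]=1
  size 3 → [0,6,8]=3  [0,7,8]=3  [1,7,8]=1  [5,6,8]=1  [6,7,8]=2
  size 4 → [0,1,7,8]=4  [0,5,6,8]=4  [0,6,7,8]=8  [1,6,7,8]=3  [5,6,7,8]=3
  size 5 → [0,1,6,7,8]=15  [0,5,6,7,8]=15  [1,5,6,7,8]=6  [4,5,6,7,8]=3
  size 6 → [0,1,5,6,7,8]=36  [0,4,5,6,7,8]=18  [1,4,5,6,7,8]=9  [3,4,5,6,7,8]=3
  size 7 → [0,1,4,5,6,7,8]=63  [0,3,4,5,6,7,8]=21  [1,3,4,5,6,7,8]=12  [2,3,4,5,6,7,8]=3
  first=0(c) contributes 15
  first=1(u) contributes 24
  first=2(a) contributes 96
|[w]| = 135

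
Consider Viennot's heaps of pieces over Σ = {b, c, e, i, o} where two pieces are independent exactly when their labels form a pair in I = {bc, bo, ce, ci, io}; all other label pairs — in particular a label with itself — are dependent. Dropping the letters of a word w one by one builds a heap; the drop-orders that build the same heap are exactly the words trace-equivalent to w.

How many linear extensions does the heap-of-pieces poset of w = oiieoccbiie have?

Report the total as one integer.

drop 0:o onto floor
drop 1:i onto floor
drop 2:i onto {1:i}
drop 3:e onto {0:o, 2:i}
drop 4:o onto {3:e}
drop 5:c onto {4:o}
drop 6:c onto {5:c}
drop 7:b onto {3:e}
drop 8:i onto {7:b}
drop 9:i onto {8:i}
drop 10:e onto {4:o, 9:i}
ground layer = {0:o, 1:i}
drop-orders for the pieces not yet dropped (sum over which currently-grounded one goes next):
  1 to go: {6} 1  {10} 1
  2 to go: {5,6} 1  {6,10} 2  {9,10} 1
  3 to go: {5,6,10} 3  {6,9,10} 3  {8,9,10} 1
  4 to go: {4,5,6,10} 3  {5,6,9,10} 6  {6,8,9,10} 4  {7,8,9,10} 1
  5 to go: {4,5,6,9,10} 9  {5,6,8,9,10} 10  {6,7,8,9,10} 5
  6 to go: {4,5,6,8,9,10} 19  {5,6,7,8,9,10} 15
  7 to go: {4,5,6,7,8,9,10} 34
  8 to go: {3,4,5,6,7,8,9,10} 34
  9 to go: {0,3,4,5,6,7,8,9,10} 34  {2,3,4,5,6,7,8,9,10} 34
  if 0:o drops first: 34 orders
  if 1:i drops first: 68 orders
heap linearizations: 102

102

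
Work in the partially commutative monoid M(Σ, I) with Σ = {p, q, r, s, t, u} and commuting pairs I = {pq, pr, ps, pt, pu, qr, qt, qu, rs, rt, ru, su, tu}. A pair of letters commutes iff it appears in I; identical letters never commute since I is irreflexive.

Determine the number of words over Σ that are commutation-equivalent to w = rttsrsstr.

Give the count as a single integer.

#0=r has no predecessor
#1=t has no predecessor
#2=t depends on [1:t]
#3=s depends on [2:t]
#4=r depends on [0:r]
#5=s depends on [3:s]
#6=s depends on [5:s]
#7=t depends on [6:s]
#8=r depends on [4:r]
sources: [0:r, 1:t]
N(rest) = Σ N(rest − s) over sources s of rest; N(one piece) = 1:
  size 1 → [7]=1  [8]=1
  size 2 → [4,8]=1  [6,7]=1  [7,8]=2
  size 3 → [0,4,8]=1  [4,7,8]=3  [5,6,7]=1  [6,7,8]=3
  size 4 → [0,4,7,8]=4  [3,5,6,7]=1  [4,6,7,8]=6  [5,6,7,8]=4
  size 5 → [0,4,6,7,8]=10  [2,3,5,6,7]=1  [3,5,6,7,8]=5  [4,5,6,7,8]=10
  size 6 → [0,4,5,6,7,8]=20  [1,2,3,5,6,7]=1  [2,3,5,6,7,8]=6  [3,4,5,6,7,8]=15
  size 7 → [0,3,4,5,6,7,8]=35  [1,2,3,5,6,7,8]=7  [2,3,4,5,6,7,8]=21
  first=0(r) contributes 28
  first=1(t) contributes 56
|[w]| = 84

84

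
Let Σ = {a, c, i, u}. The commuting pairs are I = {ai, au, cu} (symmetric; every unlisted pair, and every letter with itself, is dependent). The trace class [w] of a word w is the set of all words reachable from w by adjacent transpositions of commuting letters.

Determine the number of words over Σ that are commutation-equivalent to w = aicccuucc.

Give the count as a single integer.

49

drop 0:a onto floor
drop 1:i onto floor
drop 2:c onto {0:a, 1:i}
drop 3:c onto {2:c}
drop 4:c onto {3:c}
drop 5:u onto {1:i}
drop 6:u onto {5:u}
drop 7:c onto {4:c}
drop 8:c onto {7:c}
ground layer = {0:a, 1:i}
drop-orders for the pieces not yet dropped (sum over which currently-grounded one goes next):
  1 to go: {6} 1  {8} 1
  2 to go: {5,6} 1  {6,8} 2  {7,8} 1
  3 to go: {4,7,8} 1  {5,6,8} 3  {6,7,8} 3
  4 to go: {3,4,7,8} 1  {4,6,7,8} 4  {5,6,7,8} 6
  5 to go: {2,3,4,7,8} 1  {3,4,6,7,8} 5  {4,5,6,7,8} 10
  6 to go: {0,2,3,4,7,8} 1  {2,3,4,6,7,8} 6  {3,4,5,6,7,8} 15
  7 to go: {0,2,3,4,6,7,8} 7  {2,3,4,5,6,7,8} 21
  if 0:a drops first: 21 orders
  if 1:i drops first: 28 orders
heap linearizations: 49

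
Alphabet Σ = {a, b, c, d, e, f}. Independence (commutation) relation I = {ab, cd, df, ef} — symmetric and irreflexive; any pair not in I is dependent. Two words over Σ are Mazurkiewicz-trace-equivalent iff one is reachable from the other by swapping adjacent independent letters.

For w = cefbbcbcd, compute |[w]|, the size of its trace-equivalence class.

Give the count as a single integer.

0(c) covers ∅
1(e) covers 0:c
2(f) covers 0:c
3(b) covers 1:e, 2:f
4(b) covers 3:b
5(c) covers 4:b
6(b) covers 5:c
7(c) covers 6:b
8(d) covers 6:b
floor of heap: 0:c
completions by unplaced set U, small U first (add the entries for U minus each lowest piece of U):
  |U|=1: {7}:1  {8}:1
  |U|=2: {7,8}:2
  |U|=3: {6,7,8}:2
  |U|=4: {5,6,7,8}:2
  |U|=5: {4,5,6,7,8}:2
  |U|=6: {3,4,5,6,7,8}:2
  |U|=7: {1,3,4,5,6,7,8}:2  {2,3,4,5,6,7,8}:2
  start at 0(c): 4

4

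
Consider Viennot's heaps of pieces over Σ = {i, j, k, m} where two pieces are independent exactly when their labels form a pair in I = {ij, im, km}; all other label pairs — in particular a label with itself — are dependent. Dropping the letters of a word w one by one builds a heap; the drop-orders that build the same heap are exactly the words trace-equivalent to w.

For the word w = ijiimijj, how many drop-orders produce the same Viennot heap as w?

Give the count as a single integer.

70

0(i) covers ∅
1(j) covers ∅
2(i) covers 0:i
3(i) covers 2:i
4(m) covers 1:j
5(i) covers 3:i
6(j) covers 4:m
7(j) covers 6:j
floor of heap: 0:i, 1:j
completions by unplaced set U, small U first (add the entries for U minus each lowest piece of U):
  |U|=1: {5}:1  {7}:1
  |U|=2: {3,5}:1  {5,7}:2  {6,7}:1
  |U|=3: {2,3,5}:1  {3,5,7}:3  {4,6,7}:1  {5,6,7}:3
  |U|=4: {0,2,3,5}:1  {1,4,6,7}:1  {2,3,5,7}:4  {3,5,6,7}:6  {4,5,6,7}:4
  |U|=5: {0,2,3,5,7}:5  {1,4,5,6,7}:5  {2,3,5,6,7}:10  {3,4,5,6,7}:10
  |U|=6: {0,2,3,5,6,7}:15  {1,3,4,5,6,7}:15  {2,3,4,5,6,7}:20
  start at 0(i): 35
  start at 1(j): 35
sum over floor = 70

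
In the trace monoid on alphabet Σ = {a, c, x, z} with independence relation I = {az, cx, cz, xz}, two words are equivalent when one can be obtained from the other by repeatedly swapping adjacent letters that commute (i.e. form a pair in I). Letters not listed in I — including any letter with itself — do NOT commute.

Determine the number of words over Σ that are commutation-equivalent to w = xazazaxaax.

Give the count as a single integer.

drop 0:x onto floor
drop 1:a onto {0:x}
drop 2:z onto floor
drop 3:a onto {1:a}
drop 4:z onto {2:z}
drop 5:a onto {3:a}
drop 6:x onto {5:a}
drop 7:a onto {6:x}
drop 8:a onto {7:a}
drop 9:x onto {8:a}
ground layer = {0:x, 2:z}
drop-orders for the pieces not yet dropped (sum over which currently-grounded one goes next):
  1 to go: {4} 1  {9} 1
  2 to go: {2,4} 1  {4,9} 2  {8,9} 1
  3 to go: {2,4,9} 3  {4,8,9} 3  {7,8,9} 1
  4 to go: {2,4,8,9} 6  {4,7,8,9} 4  {6,7,8,9} 1
  5 to go: {2,4,7,8,9} 10  {4,6,7,8,9} 5  {5,6,7,8,9} 1
  6 to go: {2,4,6,7,8,9} 15  {3,5,6,7,8,9} 1  {4,5,6,7,8,9} 6
  7 to go: {1,3,5,6,7,8,9} 1  {2,4,5,6,7,8,9} 21  {3,4,5,6,7,8,9} 7
  8 to go: {0,1,3,5,6,7,8,9} 1  {1,3,4,5,6,7,8,9} 8  {2,3,4,5,6,7,8,9} 28
  if 0:x drops first: 36 orders
  if 2:z drops first: 9 orders
heap linearizations: 45

45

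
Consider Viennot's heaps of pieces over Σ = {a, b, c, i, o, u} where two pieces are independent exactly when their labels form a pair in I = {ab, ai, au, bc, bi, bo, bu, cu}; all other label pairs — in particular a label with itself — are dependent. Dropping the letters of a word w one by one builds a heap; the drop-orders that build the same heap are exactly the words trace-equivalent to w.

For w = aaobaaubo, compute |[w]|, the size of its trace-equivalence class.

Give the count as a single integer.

#0=a has no predecessor
#1=a depends on [0:a]
#2=o depends on [1:a]
#3=b has no predecessor
#4=a depends on [2:o]
#5=a depends on [4:a]
#6=u depends on [2:o]
#7=b depends on [3:b]
#8=o depends on [5:a, 6:u]
sources: [0:a, 3:b]
N(rest) = Σ N(rest − s) over sources s of rest; N(one piece) = 1:
  size 1 → [7]=1  [8]=1
  size 2 → [3,7]=1  [5,8]=1  [6,8]=1  [7,8]=2
  size 3 → [3,7,8]=3  [4,5,8]=1  [5,6,8]=2  [5,7,8]=3  [6,7,8]=3
  size 4 → [3,5,7,8]=6  [3,6,7,8]=6  [4,5,6,8]=3  [4,5,7,8]=4  [5,6,7,8]=8
  size 5 → [2,4,5,6,8]=3  [3,4,5,7,8]=10  [3,5,6,7,8]=20  [4,5,6,7,8]=15
  size 6 → [1,2,4,5,6,8]=3  [2,4,5,6,7,8]=18  [3,4,5,6,7,8]=45
  size 7 → [0,1,2,4,5,6,8]=3  [1,2,4,5,6,7,8]=21  [2,3,4,5,6,7,8]=63
  first=0(a) contributes 84
  first=3(b) contributes 24
|[w]| = 108

108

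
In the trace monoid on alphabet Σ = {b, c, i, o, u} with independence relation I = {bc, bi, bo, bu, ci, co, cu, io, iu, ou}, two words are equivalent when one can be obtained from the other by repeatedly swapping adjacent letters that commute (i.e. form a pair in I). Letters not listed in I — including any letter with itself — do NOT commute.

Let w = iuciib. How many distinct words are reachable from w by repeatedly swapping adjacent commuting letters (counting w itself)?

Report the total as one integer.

drop 0:i onto floor
drop 1:u onto floor
drop 2:c onto floor
drop 3:i onto {0:i}
drop 4:i onto {3:i}
drop 5:b onto floor
ground layer = {0:i, 1:u, 2:c, 5:b}
drop-orders for the pieces not yet dropped (sum over which currently-grounded one goes next):
  1 to go: {1} 1  {2} 1  {4} 1  {5} 1
  2 to go: {1,2} 2  {1,4} 2  {1,5} 2  {2,4} 2  {2,5} 2  {3,4} 1  {4,5} 2
  3 to go: {0,3,4} 1  {1,2,4} 6  {1,2,5} 6  {1,3,4} 3  {1,4,5} 6  {2,3,4} 3  {2,4,5} 6  {3,4,5} 3
  4 to go: {0,1,3,4} 4  {0,2,3,4} 4  {0,3,4,5} 4  {1,2,3,4} 12  {1,2,4,5} 24  {1,3,4,5} 12  {2,3,4,5} 12
  if 0:i drops first: 60 orders
  if 1:u drops first: 20 orders
  if 2:c drops first: 20 orders
  if 5:b drops first: 20 orders
heap linearizations: 120

120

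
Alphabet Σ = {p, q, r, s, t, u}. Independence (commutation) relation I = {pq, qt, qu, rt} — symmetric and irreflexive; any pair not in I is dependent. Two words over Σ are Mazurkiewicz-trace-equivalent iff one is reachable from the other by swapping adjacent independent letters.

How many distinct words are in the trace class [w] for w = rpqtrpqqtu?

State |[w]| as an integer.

0(r) covers ∅
1(p) covers 0:r
2(q) covers 0:r
3(t) covers 1:p
4(r) covers 1:p, 2:q
5(p) covers 3:t, 4:r
6(q) covers 4:r
7(q) covers 6:q
8(t) covers 5:p
9(u) covers 8:t
floor of heap: 0:r
completions by unplaced set U, small U first (add the entries for U minus each lowest piece of U):
  |U|=1: {7}:1  {9}:1
  |U|=2: {6,7}:1  {7,9}:2  {8,9}:1
  |U|=3: {5,8,9}:1  {6,7,9}:3  {7,8,9}:3
  |U|=4: {3,5,8,9}:1  {5,7,8,9}:4  {6,7,8,9}:6
  |U|=5: {3,5,7,8,9}:5  {5,6,7,8,9}:10
  |U|=6: {3,5,6,7,8,9}:15  {4,5,6,7,8,9}:10
  |U|=7: {2,4,5,6,7,8,9}:10  {3,4,5,6,7,8,9}:25
  |U|=8: {1,3,4,5,6,7,8,9}:25  {2,3,4,5,6,7,8,9}:35
  start at 0(r): 60

60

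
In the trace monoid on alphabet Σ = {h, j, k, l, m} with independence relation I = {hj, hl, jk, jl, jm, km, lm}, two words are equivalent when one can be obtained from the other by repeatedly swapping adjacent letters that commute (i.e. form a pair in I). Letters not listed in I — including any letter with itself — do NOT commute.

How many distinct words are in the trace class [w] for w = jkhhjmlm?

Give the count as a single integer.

piece 0:j — minimal
piece 1:k — minimal
piece 2:h rests on {1:k}
piece 3:h rests on {2:h}
piece 4:j rests on {0:j}
piece 5:m rests on {3:h}
piece 6:l rests on {1:k}
piece 7:m rests on {5:m}
minimal pieces: {0:j, 1:k}
ways to finish when only these pieces remain (= sum over removing one remaining piece with nothing left below it):
  1 left: {4}→1  {6}→1  {7}→1
  2 left: {0,4}→1  {4,6}→2  {4,7}→2  {5,7}→1  {6,7}→2
  3 left: {0,4,6}→3  {0,4,7}→3  {3,5,7}→1  {4,5,7}→3  {4,6,7}→6  {5,6,7}→3
  4 left: {0,4,5,7}→6  {0,4,6,7}→12  {2,3,5,7}→1  {3,4,5,7}→4  {3,5,6,7}→4  {4,5,6,7}→12
  5 left: {0,3,4,5,7}→10  {0,4,5,6,7}→30  {2,3,4,5,7}→5  {2,3,5,6,7}→5  {3,4,5,6,7}→20
  6 left: {0,2,3,4,5,7}→15  {0,3,4,5,6,7}→60  {1,2,3,5,6,7}→5  {2,3,4,5,6,7}→30
  placing 0:j first → 35 extensions
  placing 1:k first → 105 extensions
total linear extensions = 140

140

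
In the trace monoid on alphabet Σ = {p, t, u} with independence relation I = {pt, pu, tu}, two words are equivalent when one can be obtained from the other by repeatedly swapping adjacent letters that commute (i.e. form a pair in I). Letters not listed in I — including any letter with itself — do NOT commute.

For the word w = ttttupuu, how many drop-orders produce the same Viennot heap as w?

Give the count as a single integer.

#0=t has no predecessor
#1=t depends on [0:t]
#2=t depends on [1:t]
#3=t depends on [2:t]
#4=u has no predecessor
#5=p has no predecessor
#6=u depends on [4:u]
#7=u depends on [6:u]
sources: [0:t, 4:u, 5:p]
N(rest) = Σ N(rest − s) over sources s of rest; N(one piece) = 1:
  size 1 → [3]=1  [5]=1  [7]=1
  size 2 → [2,3]=1  [3,5]=2  [3,7]=2  [5,7]=2  [6,7]=1
  size 3 → [1,2,3]=1  [2,3,5]=3  [2,3,7]=3  [3,5,7]=6  [3,6,7]=3  [4,6,7]=1  [5,6,7]=3
  size 4 → [0,1,2,3]=1  [1,2,3,5]=4  [1,2,3,7]=4  [2,3,5,7]=12  [2,3,6,7]=6  [3,4,6,7]=4  [3,5,6,7]=12  [4,5,6,7]=4
  size 5 → [0,1,2,3,5]=5  [0,1,2,3,7]=5  [1,2,3,5,7]=20  [1,2,3,6,7]=10  [2,3,4,6,7]=10  [2,3,5,6,7]=30  [3,4,5,6,7]=20
  size 6 → [0,1,2,3,5,7]=30  [0,1,2,3,6,7]=15  [1,2,3,4,6,7]=20  [1,2,3,5,6,7]=60  [2,3,4,5,6,7]=60
  first=0(t) contributes 140
  first=4(u) contributes 105
  first=5(p) contributes 35
|[w]| = 280

280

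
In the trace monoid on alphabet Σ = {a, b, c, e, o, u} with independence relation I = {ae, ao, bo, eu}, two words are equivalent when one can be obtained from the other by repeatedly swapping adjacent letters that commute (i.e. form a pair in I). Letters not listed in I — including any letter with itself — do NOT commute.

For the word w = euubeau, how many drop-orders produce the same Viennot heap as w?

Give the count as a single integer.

#0=e has no predecessor
#1=u has no predecessor
#2=u depends on [1:u]
#3=b depends on [0:e, 2:u]
#4=e depends on [3:b]
#5=a depends on [3:b]
#6=u depends on [5:a]
sources: [0:e, 1:u]
N(rest) = Σ N(rest − s) over sources s of rest; N(one piece) = 1:
  size 1 → [4]=1  [6]=1
  size 2 → [4,6]=2  [5,6]=1
  size 3 → [4,5,6]=3
  size 4 → [3,4,5,6]=3
  size 5 → [0,3,4,5,6]=3  [2,3,4,5,6]=3
  first=0(e) contributes 3
  first=1(u) contributes 6
|[w]| = 9

9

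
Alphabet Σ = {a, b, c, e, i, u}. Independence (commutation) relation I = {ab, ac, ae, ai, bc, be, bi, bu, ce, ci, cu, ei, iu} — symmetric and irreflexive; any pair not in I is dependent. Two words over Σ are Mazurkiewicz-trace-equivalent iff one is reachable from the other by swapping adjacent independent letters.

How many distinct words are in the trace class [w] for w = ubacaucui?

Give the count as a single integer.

1512

drop 0:u onto floor
drop 1:b onto floor
drop 2:a onto {0:u}
drop 3:c onto floor
drop 4:a onto {2:a}
drop 5:u onto {4:a}
drop 6:c onto {3:c}
drop 7:u onto {5:u}
drop 8:i onto floor
ground layer = {0:u, 1:b, 3:c, 8:i}
drop-orders for the pieces not yet dropped (sum over which currently-grounded one goes next):
  1 to go: {1} 1  {6} 1  {7} 1  {8} 1
  2 to go: {1,6} 2  {1,7} 2  {1,8} 2  {3,6} 1  {5,7} 1  {6,7} 2  {6,8} 2  {7,8} 2
  3 to go: {1,3,6} 3  {1,5,7} 3  {1,6,7} 6  {1,6,8} 6  {1,7,8} 6  {3,6,7} 3  {3,6,8} 3  {4,5,7} 1  {5,6,7} 3  {5,7,8} 3  {6,7,8} 6
  4 to go: {1,3,6,7} 12  {1,3,6,8} 12  {1,4,5,7} 4  {1,5,6,7} 12  {1,5,7,8} 12  {1,6,7,8} 24  {2,4,5,7} 1  {3,5,6,7} 6  {3,6,7,8} 12  {4,5,6,7} 4  {4,5,7,8} 4  {5,6,7,8} 12
  5 to go: {0,2,4,5,7} 1  {1,2,4,5,7} 5  {1,3,5,6,7} 30  {1,3,6,7,8} 60  {1,4,5,6,7} 20  {1,4,5,7,8} 20  {1,5,6,7,8} 60  {2,4,5,6,7} 5  {2,4,5,7,8} 5  {3,4,5,6,7} 10  {3,5,6,7,8} 30  {4,5,6,7,8} 20
  6 to go: {0,1,2,4,5,7} 6  {0,2,4,5,6,7} 6  {0,2,4,5,7,8} 6  {1,2,4,5,6,7} 30  {1,2,4,5,7,8} 30  {1,3,4,5,6,7} 60  {1,3,5,6,7,8} 180  {1,4,5,6,7,8} 120  {2,3,4,5,6,7} 15  {2,4,5,6,7,8} 30  {3,4,5,6,7,8} 60
  7 to go: {0,1,2,4,5,6,7} 42  {0,1,2,4,5,7,8} 42  {0,2,3,4,5,6,7} 21  {0,2,4,5,6,7,8} 42  {1,2,3,4,5,6,7} 105  {1,2,4,5,6,7,8} 210  {1,3,4,5,6,7,8} 420  {2,3,4,5,6,7,8} 105
  if 0:u drops first: 840 orders
  if 1:b drops first: 168 orders
  if 3:c drops first: 336 orders
  if 8:i drops first: 168 orders
heap linearizations: 1512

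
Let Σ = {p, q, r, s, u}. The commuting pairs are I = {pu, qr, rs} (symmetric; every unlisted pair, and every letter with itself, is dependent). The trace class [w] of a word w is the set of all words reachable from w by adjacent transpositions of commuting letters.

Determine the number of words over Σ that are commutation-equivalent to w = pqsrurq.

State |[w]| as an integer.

drop 0:p onto floor
drop 1:q onto {0:p}
drop 2:s onto {1:q}
drop 3:r onto {0:p}
drop 4:u onto {2:s, 3:r}
drop 5:r onto {4:u}
drop 6:q onto {4:u}
ground layer = {0:p}
drop-orders for the pieces not yet dropped (sum over which currently-grounded one goes next):
  1 to go: {5} 1  {6} 1
  2 to go: {5,6} 2
  3 to go: {4,5,6} 2
  4 to go: {2,4,5,6} 2  {3,4,5,6} 2
  5 to go: {1,2,4,5,6} 2  {2,3,4,5,6} 4
  if 0:p drops first: 6 orders

6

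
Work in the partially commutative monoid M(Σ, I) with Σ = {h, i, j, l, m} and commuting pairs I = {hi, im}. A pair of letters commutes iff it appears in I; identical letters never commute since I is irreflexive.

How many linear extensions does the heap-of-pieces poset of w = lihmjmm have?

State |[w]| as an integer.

3

drop 0:l onto floor
drop 1:i onto {0:l}
drop 2:h onto {0:l}
drop 3:m onto {2:h}
drop 4:j onto {1:i, 3:m}
drop 5:m onto {4:j}
drop 6:m onto {5:m}
ground layer = {0:l}
drop-orders for the pieces not yet dropped (sum over which currently-grounded one goes next):
  1 to go: {6} 1
  2 to go: {5,6} 1
  3 to go: {4,5,6} 1
  4 to go: {1,4,5,6} 1  {3,4,5,6} 1
  5 to go: {1,3,4,5,6} 2  {2,3,4,5,6} 1
  if 0:l drops first: 3 orders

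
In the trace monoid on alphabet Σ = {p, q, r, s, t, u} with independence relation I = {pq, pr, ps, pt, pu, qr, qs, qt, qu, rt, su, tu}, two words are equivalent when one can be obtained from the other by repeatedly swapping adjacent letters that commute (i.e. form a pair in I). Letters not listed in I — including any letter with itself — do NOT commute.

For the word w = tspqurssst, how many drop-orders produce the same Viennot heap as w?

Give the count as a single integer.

0(t) covers ∅
1(s) covers 0:t
2(p) covers ∅
3(q) covers ∅
4(u) covers ∅
5(r) covers 1:s, 4:u
6(s) covers 5:r
7(s) covers 6:s
8(s) covers 7:s
9(t) covers 8:s
floor of heap: 0:t, 2:p, 3:q, 4:u
completions by unplaced set U, small U first (add the entries for U minus each lowest piece of U):
  |U|=1: {2}:1  {3}:1  {9}:1
  |U|=2: {2,3}:2  {2,9}:2  {3,9}:2  {8,9}:1
  |U|=3: {2,3,9}:6  {2,8,9}:3  {3,8,9}:3  {7,8,9}:1
  |U|=4: {2,3,8,9}:12  {2,7,8,9}:4  {3,7,8,9}:4  {6,7,8,9}:1
  |U|=5: {2,3,7,8,9}:20  {2,6,7,8,9}:5  {3,6,7,8,9}:5  {5,6,7,8,9}:1
  |U|=6: {1,5,6,7,8,9}:1  {2,3,6,7,8,9}:30  {2,5,6,7,8,9}:6  {3,5,6,7,8,9}:6  {4,5,6,7,8,9}:1
  |U|=7: {0,1,5,6,7,8,9}:1  {1,2,5,6,7,8,9}:7  {1,3,5,6,7,8,9}:7  {1,4,5,6,7,8,9}:2  {2,3,5,6,7,8,9}:42  {2,4,5,6,7,8,9}:7  {3,4,5,6,7,8,9}:7
  |U|=8: {0,1,2,5,6,7,8,9}:8  {0,1,3,5,6,7,8,9}:8  {0,1,4,5,6,7,8,9}:3  {1,2,3,5,6,7,8,9}:56  {1,2,4,5,6,7,8,9}:16  {1,3,4,5,6,7,8,9}:16  {2,3,4,5,6,7,8,9}:56
  start at 0(t): 144
  start at 2(p): 27
  start at 3(q): 27
  start at 4(u): 72
sum over floor = 270

270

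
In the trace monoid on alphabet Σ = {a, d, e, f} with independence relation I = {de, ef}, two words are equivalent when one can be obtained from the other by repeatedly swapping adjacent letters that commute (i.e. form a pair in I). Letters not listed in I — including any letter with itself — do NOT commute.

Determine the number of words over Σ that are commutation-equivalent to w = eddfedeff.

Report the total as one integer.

piece 0:e — minimal
piece 1:d — minimal
piece 2:d rests on {1:d}
piece 3:f rests on {2:d}
piece 4:e rests on {0:e}
piece 5:d rests on {3:f}
piece 6:e rests on {4:e}
piece 7:f rests on {5:d}
piece 8:f rests on {7:f}
minimal pieces: {0:e, 1:d}
ways to finish when only these pieces remain (= sum over removing one remaining piece with nothing left below it):
  1 left: {6}→1  {8}→1
  2 left: {4,6}→1  {6,8}→2  {7,8}→1
  3 left: {0,4,6}→1  {4,6,8}→3  {5,7,8}→1  {6,7,8}→3
  4 left: {0,4,6,8}→4  {3,5,7,8}→1  {4,6,7,8}→6  {5,6,7,8}→4
  5 left: {0,4,6,7,8}→10  {2,3,5,7,8}→1  {3,5,6,7,8}→5  {4,5,6,7,8}→10
  6 left: {0,4,5,6,7,8}→20  {1,2,3,5,7,8}→1  {2,3,5,6,7,8}→6  {3,4,5,6,7,8}→15
  7 left: {0,3,4,5,6,7,8}→35  {1,2,3,5,6,7,8}→7  {2,3,4,5,6,7,8}→21
  placing 0:e first → 28 extensions
  placing 1:d first → 56 extensions
total linear extensions = 84

84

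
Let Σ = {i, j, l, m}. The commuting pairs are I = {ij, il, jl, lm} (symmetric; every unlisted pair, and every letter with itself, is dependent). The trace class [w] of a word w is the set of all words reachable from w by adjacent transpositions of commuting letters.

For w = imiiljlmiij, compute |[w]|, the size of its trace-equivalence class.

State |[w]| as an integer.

piece 0:i — minimal
piece 1:m rests on {0:i}
piece 2:i rests on {1:m}
piece 3:i rests on {2:i}
piece 4:l — minimal
piece 5:j rests on {1:m}
piece 6:l rests on {4:l}
piece 7:m rests on {3:i, 5:j}
piece 8:i rests on {7:m}
piece 9:i rests on {8:i}
piece 10:j rests on {7:m}
minimal pieces: {0:i, 4:l}
ways to finish when only these pieces remain (= sum over removing one remaining piece with nothing left below it):
  1 left: {6}→1  {9}→1  {10}→1
  2 left: {4,6}→1  {6,9}→2  {6,10}→2  {8,9}→1  {9,10}→2
  3 left: {4,6,9}→3  {4,6,10}→3  {6,8,9}→3  {6,9,10}→6  {8,9,10}→3
  4 left: {4,6,8,9}→6  {4,6,9,10}→12  {6,8,9,10}→12  {7,8,9,10}→3
  5 left: {3,7,8,9,10}→3  {4,6,8,9,10}→30  {5,7,8,9,10}→3  {6,7,8,9,10}→15
  6 left: {2,3,7,8,9,10}→3  {3,5,7,8,9,10}→6  {3,6,7,8,9,10}→18  {4,6,7,8,9,10}→45  {5,6,7,8,9,10}→18
  7 left: {2,3,5,7,8,9,10}→9  {2,3,6,7,8,9,10}→21  {3,4,6,7,8,9,10}→63  {3,5,6,7,8,9,10}→42  {4,5,6,7,8,9,10}→63
  8 left: {1,2,3,5,7,8,9,10}→9  {2,3,4,6,7,8,9,10}→84  {2,3,5,6,7,8,9,10}→72  {3,4,5,6,7,8,9,10}→168
  9 left: {0,1,2,3,5,7,8,9,10}→9  {1,2,3,5,6,7,8,9,10}→81  {2,3,4,5,6,7,8,9,10}→324
  placing 0:i first → 405 extensions
  placing 4:l first → 90 extensions
total linear extensions = 495

495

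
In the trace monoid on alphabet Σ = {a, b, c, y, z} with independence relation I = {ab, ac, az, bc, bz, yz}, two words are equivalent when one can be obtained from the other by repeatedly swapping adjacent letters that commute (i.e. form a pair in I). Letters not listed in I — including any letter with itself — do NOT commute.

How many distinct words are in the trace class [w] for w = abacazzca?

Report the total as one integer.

630

drop 0:a onto floor
drop 1:b onto floor
drop 2:a onto {0:a}
drop 3:c onto floor
drop 4:a onto {2:a}
drop 5:z onto {3:c}
drop 6:z onto {5:z}
drop 7:c onto {6:z}
drop 8:a onto {4:a}
ground layer = {0:a, 1:b, 3:c}
drop-orders for the pieces not yet dropped (sum over which currently-grounded one goes next):
  1 to go: {1} 1  {7} 1  {8} 1
  2 to go: {1,7} 2  {1,8} 2  {4,8} 1  {6,7} 1  {7,8} 2
  3 to go: {1,4,8} 3  {1,6,7} 3  {1,7,8} 6  {2,4,8} 1  {4,7,8} 3  {5,6,7} 1  {6,7,8} 3
  4 to go: {0,2,4,8} 1  {1,2,4,8} 4  {1,4,7,8} 12  {1,5,6,7} 4  {1,6,7,8} 12  {2,4,7,8} 4  {3,5,6,7} 1  {4,6,7,8} 6  {5,6,7,8} 4
  5 to go: {0,1,2,4,8} 5  {0,2,4,7,8} 5  {1,2,4,7,8} 20  {1,3,5,6,7} 5  {1,4,6,7,8} 30  {1,5,6,7,8} 20  {2,4,6,7,8} 10  {3,5,6,7,8} 5  {4,5,6,7,8} 10
  6 to go: {0,1,2,4,7,8} 30  {0,2,4,6,7,8} 15  {1,2,4,6,7,8} 60  {1,3,5,6,7,8} 30  {1,4,5,6,7,8} 60  {2,4,5,6,7,8} 20  {3,4,5,6,7,8} 15
  7 to go: {0,1,2,4,6,7,8} 105  {0,2,4,5,6,7,8} 35  {1,2,4,5,6,7,8} 140  {1,3,4,5,6,7,8} 105  {2,3,4,5,6,7,8} 35
  if 0:a drops first: 280 orders
  if 1:b drops first: 70 orders
  if 3:c drops first: 280 orders
heap linearizations: 630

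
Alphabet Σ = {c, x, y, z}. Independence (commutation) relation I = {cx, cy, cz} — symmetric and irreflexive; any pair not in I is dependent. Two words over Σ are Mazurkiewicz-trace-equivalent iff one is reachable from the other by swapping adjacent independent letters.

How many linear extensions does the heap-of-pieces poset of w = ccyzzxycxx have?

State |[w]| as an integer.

120

#0=c has no predecessor
#1=c depends on [0:c]
#2=y has no predecessor
#3=z depends on [2:y]
#4=z depends on [3:z]
#5=x depends on [4:z]
#6=y depends on [5:x]
#7=c depends on [1:c]
#8=x depends on [6:y]
#9=x depends on [8:x]
sources: [0:c, 2:y]
N(rest) = Σ N(rest − s) over sources s of rest; N(one piece) = 1:
  size 1 → [7]=1  [9]=1
  size 2 → [1,7]=1  [7,9]=2  [8,9]=1
  size 3 → [0,1,7]=1  [1,7,9]=3  [6,8,9]=1  [7,8,9]=3
  size 4 → [0,1,7,9]=4  [1,7,8,9]=6  [5,6,8,9]=1  [6,7,8,9]=4
  size 5 → [0,1,7,8,9]=10  [1,6,7,8,9]=10  [4,5,6,8,9]=1  [5,6,7,8,9]=5
  size 6 → [0,1,6,7,8,9]=20  [1,5,6,7,8,9]=15  [3,4,5,6,8,9]=1  [4,5,6,7,8,9]=6
  size 7 → [0,1,5,6,7,8,9]=35  [1,4,5,6,7,8,9]=21  [2,3,4,5,6,8,9]=1  [3,4,5,6,7,8,9]=7
  size 8 → [0,1,4,5,6,7,8,9]=56  [1,3,4,5,6,7,8,9]=28  [2,3,4,5,6,7,8,9]=8
  first=0(c) contributes 36
  first=2(y) contributes 84
|[w]| = 120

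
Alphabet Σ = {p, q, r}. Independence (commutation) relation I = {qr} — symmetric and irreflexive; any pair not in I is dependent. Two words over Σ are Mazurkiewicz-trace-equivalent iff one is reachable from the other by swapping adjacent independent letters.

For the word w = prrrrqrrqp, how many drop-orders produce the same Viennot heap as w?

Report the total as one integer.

28

0(p) covers ∅
1(r) covers 0:p
2(r) covers 1:r
3(r) covers 2:r
4(r) covers 3:r
5(q) covers 0:p
6(r) covers 4:r
7(r) covers 6:r
8(q) covers 5:q
9(p) covers 7:r, 8:q
floor of heap: 0:p
completions by unplaced set U, small U first (add the entries for U minus each lowest piece of U):
  |U|=1: {9}:1
  |U|=2: {7,9}:1  {8,9}:1
  |U|=3: {5,8,9}:1  {6,7,9}:1  {7,8,9}:2
  |U|=4: {4,6,7,9}:1  {5,7,8,9}:3  {6,7,8,9}:3
  |U|=5: {3,4,6,7,9}:1  {4,6,7,8,9}:4  {5,6,7,8,9}:6
  |U|=6: {2,3,4,6,7,9}:1  {3,4,6,7,8,9}:5  {4,5,6,7,8,9}:10
  |U|=7: {1,2,3,4,6,7,9}:1  {2,3,4,6,7,8,9}:6  {3,4,5,6,7,8,9}:15
  |U|=8: {1,2,3,4,6,7,8,9}:7  {2,3,4,5,6,7,8,9}:21
  start at 0(p): 28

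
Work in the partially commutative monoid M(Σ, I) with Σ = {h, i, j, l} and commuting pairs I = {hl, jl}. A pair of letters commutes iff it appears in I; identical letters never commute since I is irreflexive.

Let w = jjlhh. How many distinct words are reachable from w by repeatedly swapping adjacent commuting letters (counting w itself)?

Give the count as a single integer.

5

#0=j has no predecessor
#1=j depends on [0:j]
#2=l has no predecessor
#3=h depends on [1:j]
#4=h depends on [3:h]
sources: [0:j, 2:l]
N(rest) = Σ N(rest − s) over sources s of rest; N(one piece) = 1:
  size 1 → [2]=1  [4]=1
  size 2 → [2,4]=2  [3,4]=1
  size 3 → [1,3,4]=1  [2,3,4]=3
  first=0(j) contributes 4
  first=2(l) contributes 1
|[w]| = 5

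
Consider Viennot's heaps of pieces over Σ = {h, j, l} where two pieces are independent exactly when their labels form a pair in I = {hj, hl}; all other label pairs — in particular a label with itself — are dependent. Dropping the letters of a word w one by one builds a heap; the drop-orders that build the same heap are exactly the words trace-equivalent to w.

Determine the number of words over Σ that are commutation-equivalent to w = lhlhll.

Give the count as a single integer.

drop 0:l onto floor
drop 1:h onto floor
drop 2:l onto {0:l}
drop 3:h onto {1:h}
drop 4:l onto {2:l}
drop 5:l onto {4:l}
ground layer = {0:l, 1:h}
drop-orders for the pieces not yet dropped (sum over which currently-grounded one goes next):
  1 to go: {3} 1  {5} 1
  2 to go: {1,3} 1  {3,5} 2  {4,5} 1
  3 to go: {1,3,5} 3  {2,4,5} 1  {3,4,5} 3
  4 to go: {0,2,4,5} 1  {1,3,4,5} 6  {2,3,4,5} 4
  if 0:l drops first: 10 orders
  if 1:h drops first: 5 orders
heap linearizations: 15

15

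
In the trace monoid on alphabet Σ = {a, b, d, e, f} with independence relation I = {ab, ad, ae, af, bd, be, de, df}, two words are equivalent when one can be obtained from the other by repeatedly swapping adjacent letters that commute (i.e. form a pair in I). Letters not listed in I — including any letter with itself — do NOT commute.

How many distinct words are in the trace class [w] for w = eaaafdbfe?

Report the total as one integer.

504

#0=e has no predecessor
#1=a has no predecessor
#2=a depends on [1:a]
#3=a depends on [2:a]
#4=f depends on [0:e]
#5=d has no predecessor
#6=b depends on [4:f]
#7=f depends on [6:b]
#8=e depends on [7:f]
sources: [0:e, 1:a, 5:d]
N(rest) = Σ N(rest − s) over sources s of rest; N(one piece) = 1:
  size 1 → [3]=1  [5]=1  [8]=1
  size 2 → [2,3]=1  [3,5]=2  [3,8]=2  [5,8]=2  [7,8]=1
  size 3 → [1,2,3]=1  [2,3,5]=3  [2,3,8]=3  [3,5,8]=6  [3,7,8]=3  [5,7,8]=3  [6,7,8]=1
  size 4 → [1,2,3,5]=4  [1,2,3,8]=4  [2,3,5,8]=12  [2,3,7,8]=6  [3,5,7,8]=12  [3,6,7,8]=4  [4,6,7,8]=1  [5,6,7,8]=4
  size 5 → [0,4,6,7,8]=1  [1,2,3,5,8]=20  [1,2,3,7,8]=10  [2,3,5,7,8]=30  [2,3,6,7,8]=10  [3,4,6,7,8]=5  [3,5,6,7,8]=20  [4,5,6,7,8]=5
  size 6 → [0,3,4,6,7,8]=6  [0,4,5,6,7,8]=6  [1,2,3,5,7,8]=60  [1,2,3,6,7,8]=20  [2,3,4,6,7,8]=15  [2,3,5,6,7,8]=60  [3,4,5,6,7,8]=30
  size 7 → [0,2,3,4,6,7,8]=21  [0,3,4,5,6,7,8]=42  [1,2,3,4,6,7,8]=35  [1,2,3,5,6,7,8]=140  [2,3,4,5,6,7,8]=105
  first=0(e) contributes 280
  first=1(a) contributes 168
  first=5(d) contributes 56
|[w]| = 504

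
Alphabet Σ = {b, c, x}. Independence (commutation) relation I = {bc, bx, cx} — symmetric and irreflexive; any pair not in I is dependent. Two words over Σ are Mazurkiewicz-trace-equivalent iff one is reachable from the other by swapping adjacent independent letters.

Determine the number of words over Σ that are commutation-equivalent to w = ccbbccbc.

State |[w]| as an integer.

56

#0=c has no predecessor
#1=c depends on [0:c]
#2=b has no predecessor
#3=b depends on [2:b]
#4=c depends on [1:c]
#5=c depends on [4:c]
#6=b depends on [3:b]
#7=c depends on [5:c]
sources: [0:c, 2:b]
N(rest) = Σ N(rest − s) over sources s of rest; N(one piece) = 1:
  size 1 → [6]=1  [7]=1
  size 2 → [3,6]=1  [5,7]=1  [6,7]=2
  size 3 → [2,3,6]=1  [3,6,7]=3  [4,5,7]=1  [5,6,7]=3
  size 4 → [1,4,5,7]=1  [2,3,6,7]=4  [3,5,6,7]=6  [4,5,6,7]=4
  size 5 → [0,1,4,5,7]=1  [1,4,5,6,7]=5  [2,3,5,6,7]=10  [3,4,5,6,7]=10
  size 6 → [0,1,4,5,6,7]=6  [1,3,4,5,6,7]=15  [2,3,4,5,6,7]=20
  first=0(c) contributes 35
  first=2(b) contributes 21
|[w]| = 56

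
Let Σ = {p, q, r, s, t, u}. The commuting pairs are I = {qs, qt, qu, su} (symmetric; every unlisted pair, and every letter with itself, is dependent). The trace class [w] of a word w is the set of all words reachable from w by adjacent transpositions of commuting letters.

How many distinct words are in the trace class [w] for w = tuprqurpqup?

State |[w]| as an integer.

#0=t has no predecessor
#1=u depends on [0:t]
#2=p depends on [1:u]
#3=r depends on [2:p]
#4=q depends on [3:r]
#5=u depends on [3:r]
#6=r depends on [4:q, 5:u]
#7=p depends on [6:r]
#8=q depends on [7:p]
#9=u depends on [7:p]
#10=p depends on [8:q, 9:u]
sources: [0:t]
N(rest) = Σ N(rest − s) over sources s of rest; N(one piece) = 1:
  size 1 → [10]=1
  size 2 → [8,10]=1  [9,10]=1
  size 3 → [8,9,10]=2
  size 4 → [7,8,9,10]=2
  size 5 → [6,7,8,9,10]=2
  size 6 → [4,6,7,8,9,10]=2  [5,6,7,8,9,10]=2
  size 7 → [4,5,6,7,8,9,10]=4
  size 8 → [3,4,5,6,7,8,9,10]=4
  size 9 → [2,3,4,5,6,7,8,9,10]=4
  first=0(t) contributes 4

4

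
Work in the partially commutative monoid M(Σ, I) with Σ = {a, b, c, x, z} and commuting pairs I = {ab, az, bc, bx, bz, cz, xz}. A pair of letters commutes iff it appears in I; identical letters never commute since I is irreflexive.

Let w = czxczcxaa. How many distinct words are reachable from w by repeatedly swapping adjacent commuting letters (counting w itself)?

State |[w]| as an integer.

36

drop 0:c onto floor
drop 1:z onto floor
drop 2:x onto {0:c}
drop 3:c onto {2:x}
drop 4:z onto {1:z}
drop 5:c onto {3:c}
drop 6:x onto {5:c}
drop 7:a onto {6:x}
drop 8:a onto {7:a}
ground layer = {0:c, 1:z}
drop-orders for the pieces not yet dropped (sum over which currently-grounded one goes next):
  1 to go: {4} 1  {8} 1
  2 to go: {1,4} 1  {4,8} 2  {7,8} 1
  3 to go: {1,4,8} 3  {4,7,8} 3  {6,7,8} 1
  4 to go: {1,4,7,8} 6  {4,6,7,8} 4  {5,6,7,8} 1
  5 to go: {1,4,6,7,8} 10  {3,5,6,7,8} 1  {4,5,6,7,8} 5
  6 to go: {1,4,5,6,7,8} 15  {2,3,5,6,7,8} 1  {3,4,5,6,7,8} 6
  7 to go: {0,2,3,5,6,7,8} 1  {1,3,4,5,6,7,8} 21  {2,3,4,5,6,7,8} 7
  if 0:c drops first: 28 orders
  if 1:z drops first: 8 orders
heap linearizations: 36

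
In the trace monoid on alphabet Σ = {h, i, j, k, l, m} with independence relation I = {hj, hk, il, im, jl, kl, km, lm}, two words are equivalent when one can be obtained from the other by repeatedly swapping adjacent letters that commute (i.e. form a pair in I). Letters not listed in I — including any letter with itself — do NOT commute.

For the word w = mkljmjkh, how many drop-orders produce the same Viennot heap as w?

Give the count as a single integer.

36

piece 0:m — minimal
piece 1:k — minimal
piece 2:l — minimal
piece 3:j rests on {0:m, 1:k}
piece 4:m rests on {3:j}
piece 5:j rests on {4:m}
piece 6:k rests on {5:j}
piece 7:h rests on {2:l, 4:m}
minimal pieces: {0:m, 1:k, 2:l}
ways to finish when only these pieces remain (= sum over removing one remaining piece with nothing left below it):
  1 left: {6}→1  {7}→1
  2 left: {2,7}→1  {5,6}→1  {6,7}→2
  3 left: {2,6,7}→3  {5,6,7}→3
  4 left: {2,5,6,7}→6  {4,5,6,7}→3
  5 left: {2,4,5,6,7}→9  {3,4,5,6,7}→3
  6 left: {0,3,4,5,6,7}→3  {1,3,4,5,6,7}→3  {2,3,4,5,6,7}→12
  placing 0:m first → 15 extensions
  placing 1:k first → 15 extensions
  placing 2:l first → 6 extensions
total linear extensions = 36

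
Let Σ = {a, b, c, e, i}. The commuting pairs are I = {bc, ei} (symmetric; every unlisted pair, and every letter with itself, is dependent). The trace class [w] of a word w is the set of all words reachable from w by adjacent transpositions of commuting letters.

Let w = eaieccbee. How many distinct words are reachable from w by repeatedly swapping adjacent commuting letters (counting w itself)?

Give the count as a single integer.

0(e) covers ∅
1(a) covers 0:e
2(i) covers 1:a
3(e) covers 1:a
4(c) covers 2:i, 3:e
5(c) covers 4:c
6(b) covers 2:i, 3:e
7(e) covers 5:c, 6:b
8(e) covers 7:e
floor of heap: 0:e
completions by unplaced set U, small U first (add the entries for U minus each lowest piece of U):
  |U|=1: {8}:1
  |U|=2: {7,8}:1
  |U|=3: {5,7,8}:1  {6,7,8}:1
  |U|=4: {4,5,7,8}:1  {5,6,7,8}:2
  |U|=5: {4,5,6,7,8}:3
  |U|=6: {2,4,5,6,7,8}:3  {3,4,5,6,7,8}:3
  |U|=7: {2,3,4,5,6,7,8}:6
  start at 0(e): 6

6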